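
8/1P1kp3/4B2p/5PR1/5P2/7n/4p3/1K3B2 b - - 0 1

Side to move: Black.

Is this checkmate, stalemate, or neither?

neither

Black to move; black king on d7.
In check: yes, from the white bishop on e6.
Legal moves for Black: Ke8, Kd8, Kc7, Kd6, Kc6.
Black is in check but has 5 legal moves → neither.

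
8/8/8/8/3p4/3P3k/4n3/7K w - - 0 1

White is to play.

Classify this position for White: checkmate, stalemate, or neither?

stalemate

White to move; white king on h1.
In check: no.
King squares — g1: attacked by Ne2; g2: attacked by Kh3; h2: attacked by Kh3.
Legal moves for White: none.
Not in check and no legal moves → stalemate.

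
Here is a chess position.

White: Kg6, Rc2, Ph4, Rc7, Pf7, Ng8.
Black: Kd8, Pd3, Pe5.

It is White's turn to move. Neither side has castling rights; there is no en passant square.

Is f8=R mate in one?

yes

After f8=R: black king on d8; in check: yes, from the white rook on f8.
King squares — c7: attacked by Rc2; d7: attacked by Rc7; e7: attacked by Rc7; c8: attacked by Rc7; e8: attacked by Rf8.
Black has no legal moves → checkmate.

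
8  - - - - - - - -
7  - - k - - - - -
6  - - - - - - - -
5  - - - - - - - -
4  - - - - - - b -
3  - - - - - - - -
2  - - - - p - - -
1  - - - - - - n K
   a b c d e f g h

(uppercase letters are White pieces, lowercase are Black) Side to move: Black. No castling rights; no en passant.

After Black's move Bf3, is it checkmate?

no

After Bf3: white king on h1; in check: yes, from the black bishop on f3.
White has 2 legal replies: Kh2, Kxg1.
In check but a legal move exists → not checkmate.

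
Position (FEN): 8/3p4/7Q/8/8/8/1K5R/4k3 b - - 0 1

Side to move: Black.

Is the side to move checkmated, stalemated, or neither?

neither

Black to move; black king on e1.
In check: no.
Legal moves for Black: Kf1, Kd1, d6, d5.
Black has 4 legal moves and is not in check → neither.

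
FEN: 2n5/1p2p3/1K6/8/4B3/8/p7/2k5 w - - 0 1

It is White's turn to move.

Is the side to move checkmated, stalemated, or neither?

neither

White to move; white king on b6.
In check: yes, from the black knight on c8.
Legal moves for White: Kc7, Kxb7, Kc5, Kb5, Ka5.
White is in check but has 5 legal moves → neither.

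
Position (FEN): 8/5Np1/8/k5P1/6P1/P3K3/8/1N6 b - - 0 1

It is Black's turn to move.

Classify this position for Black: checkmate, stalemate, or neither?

neither

Black to move; black king on a5.
In check: no.
Legal moves for Black: Kb6, Ka6, Kb5, Ka4, g6.
Black has 5 legal moves and is not in check → neither.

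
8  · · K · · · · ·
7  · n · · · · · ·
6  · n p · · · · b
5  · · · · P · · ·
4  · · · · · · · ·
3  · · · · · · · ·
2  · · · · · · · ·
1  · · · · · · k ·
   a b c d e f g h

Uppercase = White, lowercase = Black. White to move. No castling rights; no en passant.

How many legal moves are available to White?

3

White to move; king on c8.
In check: yes, from the black knight on b6.
Legal moves: Kb8, Kc7, Kxb7.
Count: 3.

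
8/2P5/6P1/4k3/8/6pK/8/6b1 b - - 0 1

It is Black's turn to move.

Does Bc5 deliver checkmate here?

no

After Bc5: white king on h3; in check: no.
White is not in check, so this cannot be checkmate.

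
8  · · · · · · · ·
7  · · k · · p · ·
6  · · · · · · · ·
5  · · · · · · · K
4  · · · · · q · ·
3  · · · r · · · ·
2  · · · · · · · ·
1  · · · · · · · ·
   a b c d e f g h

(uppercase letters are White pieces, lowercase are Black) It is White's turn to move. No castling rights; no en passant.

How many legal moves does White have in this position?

White to move; king on h5.
In check: no.
Legal moves: none.
Count: 0.

0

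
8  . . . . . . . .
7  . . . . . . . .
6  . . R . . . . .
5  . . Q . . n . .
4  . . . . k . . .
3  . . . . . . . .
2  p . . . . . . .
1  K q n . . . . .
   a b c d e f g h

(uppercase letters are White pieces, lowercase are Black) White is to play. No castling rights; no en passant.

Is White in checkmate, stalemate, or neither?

checkmate

White to move; white king on a1.
In check: yes, from the black queen on b1.
King squares — b1: attacked by Pa2; a2: attacked by Qb1; b2: attacked by Qb1.
Legal moves for White: none.
In check with no legal moves → checkmate.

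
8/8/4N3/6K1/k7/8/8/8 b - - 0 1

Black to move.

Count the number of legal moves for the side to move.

5

Black to move; king on a4.
In check: no.
Legal moves: Kb5, Ka5, Kb4, Kb3, Ka3.
Count: 5.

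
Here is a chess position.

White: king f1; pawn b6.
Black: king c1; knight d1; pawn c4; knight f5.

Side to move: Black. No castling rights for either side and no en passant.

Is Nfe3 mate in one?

no

After Nfe3: white king on f1; in check: yes, from the black knight on e3.
White has 3 legal replies: Ke2, Kg1, Ke1.
In check but a legal move exists → not checkmate.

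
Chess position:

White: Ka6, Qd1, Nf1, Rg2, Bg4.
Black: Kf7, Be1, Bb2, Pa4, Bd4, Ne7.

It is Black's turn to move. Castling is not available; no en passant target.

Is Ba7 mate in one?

no

After Ba7: white king on a6; in check: no.
White is not in check, so this cannot be checkmate.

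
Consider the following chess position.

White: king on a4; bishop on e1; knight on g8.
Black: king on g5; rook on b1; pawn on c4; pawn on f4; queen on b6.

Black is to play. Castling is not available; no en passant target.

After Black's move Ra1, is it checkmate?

yes

After Ra1: white king on a4; in check: yes, from the black rook on a1.
King squares — a3: attacked by Ra1; b3: attacked by Pc4; b4: attacked by Qb6; a5: attacked by Ra1; b5: attacked by Qb6.
White has no legal moves → checkmate.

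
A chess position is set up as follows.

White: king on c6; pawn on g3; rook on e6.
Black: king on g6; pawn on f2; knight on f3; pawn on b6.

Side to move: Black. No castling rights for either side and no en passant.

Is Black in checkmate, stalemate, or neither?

Black to move; black king on g6.
In check: yes, from the white rook on e6.
King squares — f5: available; g5: available; h5: available; f6: attacked by Re6; h6: attacked by Re6; f7: available; g7: available; h7: available.
Legal moves for Black: Kh7, Kg7, Kf7, Kh5, Kg5, Kf5.
Black is in check but has 6 legal moves → neither.

neither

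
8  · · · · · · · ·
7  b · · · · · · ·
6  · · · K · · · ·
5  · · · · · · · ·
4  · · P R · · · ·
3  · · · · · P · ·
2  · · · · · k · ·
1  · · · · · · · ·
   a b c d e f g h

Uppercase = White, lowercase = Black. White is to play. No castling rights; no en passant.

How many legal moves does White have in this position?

White to move; king on d6.
In check: no.
Legal moves: Ke7, Kd7, Kc7, Ke6, Kc6, Ke5, Kd5, Rd5, Rh4, Rg4, Rf4, Re4, Rd3, Rd2+, Rd1, c5, f4.
Count: 17.

17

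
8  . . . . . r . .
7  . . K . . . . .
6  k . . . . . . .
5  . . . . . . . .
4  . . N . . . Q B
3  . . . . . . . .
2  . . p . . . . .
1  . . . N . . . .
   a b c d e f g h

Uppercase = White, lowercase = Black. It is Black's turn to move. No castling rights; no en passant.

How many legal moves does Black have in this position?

Black to move; king on a6.
In check: no.
Legal moves: Rh8, Rg8, Re8, Rd8, Rc8+, Rb8, Ra8, Rf7+, Rf6, Rf5, Rf4, Rf3, Rf2, Rf1, Ka7, Kb5, cxd1=Q, cxd1=R, cxd1=B, cxd1=N, c1=Q, c1=R, c1=B, c1=N.
Count: 24.

24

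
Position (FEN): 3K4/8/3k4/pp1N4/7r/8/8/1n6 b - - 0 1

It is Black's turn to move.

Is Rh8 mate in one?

yes

After Rh8: white king on d8; in check: yes, from the black rook on h8.
King squares — c7: attacked by Kd6; d7: attacked by Kd6; e7: attacked by Kd6; c8: attacked by Rh8; e8: attacked by Rh8.
White has no legal moves → checkmate.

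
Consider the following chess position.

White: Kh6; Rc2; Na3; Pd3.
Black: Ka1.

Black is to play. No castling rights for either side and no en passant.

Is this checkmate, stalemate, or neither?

stalemate

Black to move; black king on a1.
In check: no.
King squares — b1: attacked by Na3; a2: attacked by Rc2; b2: attacked by Rc2.
Legal moves for Black: none.
Not in check and no legal moves → stalemate.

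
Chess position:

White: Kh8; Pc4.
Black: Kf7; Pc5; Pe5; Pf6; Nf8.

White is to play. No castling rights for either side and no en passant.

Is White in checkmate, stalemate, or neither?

stalemate

White to move; white king on h8.
In check: no.
King squares — g7: attacked by Kf7; h7: attacked by Nf8; g8: attacked by Kf7.
Legal moves for White: none.
Not in check and no legal moves → stalemate.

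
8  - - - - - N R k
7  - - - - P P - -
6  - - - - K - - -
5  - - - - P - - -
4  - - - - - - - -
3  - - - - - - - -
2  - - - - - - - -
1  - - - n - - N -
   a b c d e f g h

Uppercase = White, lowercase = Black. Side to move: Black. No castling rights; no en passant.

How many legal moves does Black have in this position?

Black to move; king on h8.
In check: yes, from the white rook on g8.
Legal moves: none.
Count: 0.

0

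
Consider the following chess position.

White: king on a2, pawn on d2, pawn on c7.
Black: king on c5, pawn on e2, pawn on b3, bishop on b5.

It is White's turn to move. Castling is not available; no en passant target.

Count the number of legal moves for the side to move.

White to move; king on a2.
In check: yes, from the black pawn on b3.
Legal moves: Kxb3, Ka3, Kb2, Kb1, Ka1.
Count: 5.

5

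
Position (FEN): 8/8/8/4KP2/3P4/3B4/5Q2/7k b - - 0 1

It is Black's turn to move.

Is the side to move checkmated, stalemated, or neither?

Black to move; black king on h1.
In check: no.
King squares — g1: attacked by Qf2; g2: attacked by Qf2; h2: attacked by Qf2.
Legal moves for Black: none.
Not in check and no legal moves → stalemate.

stalemate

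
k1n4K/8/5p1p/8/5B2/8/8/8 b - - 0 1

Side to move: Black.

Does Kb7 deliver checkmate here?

no

After Kb7: white king on h8; in check: no.
White is not in check, so this cannot be checkmate.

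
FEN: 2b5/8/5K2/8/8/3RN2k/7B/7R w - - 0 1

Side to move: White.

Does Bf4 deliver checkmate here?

After Bf4: black king on h3; in check: yes, from the white rook on h1.
King squares — g2: attacked by Ne3; h2: attacked by Rh1; g3: attacked by Bf4; g4: attacked by Ne3; h4: attacked by Rh1.
Black has no legal moves → checkmate.

yes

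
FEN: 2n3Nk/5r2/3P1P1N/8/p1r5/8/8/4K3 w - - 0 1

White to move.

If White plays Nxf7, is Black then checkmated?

After Nxf7: black king on h8; in check: yes, from the white knight on f7.
Black has 2 legal replies: Kxg8, Kh7.
In check but a legal move exists → not checkmate.

no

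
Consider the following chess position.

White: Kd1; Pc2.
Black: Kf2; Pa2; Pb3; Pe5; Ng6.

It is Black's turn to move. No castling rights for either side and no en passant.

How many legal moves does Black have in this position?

18

Black to move; king on f2.
In check: no.
Legal moves: Nh8, Nf8, Ne7, Nh4, Nf4, Kg3, Kf3, Ke3, Kg2, Kg1, Kf1, bxc2+, e4, b2, a1=Q+, a1=R+, a1=B, a1=N.
Count: 18.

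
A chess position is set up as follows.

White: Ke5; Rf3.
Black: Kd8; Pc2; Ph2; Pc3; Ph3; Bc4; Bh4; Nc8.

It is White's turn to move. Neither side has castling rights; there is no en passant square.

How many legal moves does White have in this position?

White to move; king on e5.
In check: no.
Legal moves: Kf5, Kf4, Ke4, Kd4, Rf8+, Rf7, Rf6, Rf5, Rf4, Rxh3, Rg3, Re3, Rd3+, Rxc3, Rf2, Rf1.
Count: 16.

16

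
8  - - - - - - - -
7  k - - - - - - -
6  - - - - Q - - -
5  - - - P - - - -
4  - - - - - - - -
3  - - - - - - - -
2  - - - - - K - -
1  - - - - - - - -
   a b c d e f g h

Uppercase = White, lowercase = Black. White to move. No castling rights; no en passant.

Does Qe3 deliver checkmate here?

After Qe3: black king on a7; in check: yes, from the white queen on e3.
Black has 4 legal replies: Kb8, Ka8, Kb7, Ka6.
In check but a legal move exists → not checkmate.

no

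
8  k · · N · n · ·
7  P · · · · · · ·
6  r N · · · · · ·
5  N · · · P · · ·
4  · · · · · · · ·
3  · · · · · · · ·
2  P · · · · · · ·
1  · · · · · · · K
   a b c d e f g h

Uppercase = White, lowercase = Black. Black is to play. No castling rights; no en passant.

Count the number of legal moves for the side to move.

Black to move; king on a8.
In check: yes, from the white knight on b6.
Legal moves: Kxa7, Rxb6.
Count: 2.

2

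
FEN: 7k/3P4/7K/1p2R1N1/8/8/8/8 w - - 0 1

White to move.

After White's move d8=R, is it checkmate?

yes

After d8=R: black king on h8; in check: yes, from the white rook on d8.
King squares — g7: attacked by Kh6; h7: attacked by Ng5; g8: attacked by Rd8.
Black has no legal moves → checkmate.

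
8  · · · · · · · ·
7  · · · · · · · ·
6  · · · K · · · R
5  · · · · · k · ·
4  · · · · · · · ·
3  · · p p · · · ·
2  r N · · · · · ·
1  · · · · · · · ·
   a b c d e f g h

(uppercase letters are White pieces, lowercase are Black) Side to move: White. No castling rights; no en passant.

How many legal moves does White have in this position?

20

White to move; king on d6.
In check: no.
Legal moves: Rh8, Rh7, Rg6, Rf6+, Re6, Rh5+, Rh4, Rh3, Rh2, Rh1, Ke7, Kd7, Kc7, Kc6, Kd5, Kc5, Nc4, Na4, Nxd3, Nd1.
Count: 20.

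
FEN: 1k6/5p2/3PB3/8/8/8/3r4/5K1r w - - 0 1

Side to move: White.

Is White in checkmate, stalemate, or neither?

checkmate

White to move; white king on f1.
In check: yes, from the black rook on h1.
King squares — e1: attacked by Rh1; g1: attacked by Rh1; e2: attacked by Rd2; f2: attacked by Rd2; g2: attacked by Rd2.
Legal moves for White: none.
In check with no legal moves → checkmate.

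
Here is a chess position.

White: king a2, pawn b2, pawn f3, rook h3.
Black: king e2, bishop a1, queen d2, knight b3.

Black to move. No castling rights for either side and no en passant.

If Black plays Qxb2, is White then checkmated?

After Qxb2: white king on a2; in check: yes, from the black queen on b2.
King squares — a1: attacked by Qb2; b1: attacked by Qb2; b2: attacked by Ba1; a3: attacked by Qb2; b3: attacked by Qb2.
White has no legal moves → checkmate.

yes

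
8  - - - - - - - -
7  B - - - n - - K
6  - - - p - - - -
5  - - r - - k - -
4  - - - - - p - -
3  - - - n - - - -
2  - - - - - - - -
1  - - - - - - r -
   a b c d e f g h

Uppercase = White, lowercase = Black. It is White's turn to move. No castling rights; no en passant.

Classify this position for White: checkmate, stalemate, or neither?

White to move; white king on h7.
In check: no.
Legal moves for White: Kh8, Kh6, Bb8, Bb6, Bxc5.
White has 5 legal moves and is not in check → neither.

neither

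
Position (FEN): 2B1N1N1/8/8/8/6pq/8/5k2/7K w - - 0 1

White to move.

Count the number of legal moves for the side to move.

White to move; king on h1.
In check: yes, from the black queen on h4.
Legal moves: none.
Count: 0.

0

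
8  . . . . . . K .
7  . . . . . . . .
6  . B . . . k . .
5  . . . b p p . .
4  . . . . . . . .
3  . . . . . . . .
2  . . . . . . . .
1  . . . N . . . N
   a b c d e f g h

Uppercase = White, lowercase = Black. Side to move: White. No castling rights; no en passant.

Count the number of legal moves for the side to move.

3

White to move; king on g8.
In check: yes, from the black bishop on d5.
Legal moves: Kh8, Kf8, Kh7.
Count: 3.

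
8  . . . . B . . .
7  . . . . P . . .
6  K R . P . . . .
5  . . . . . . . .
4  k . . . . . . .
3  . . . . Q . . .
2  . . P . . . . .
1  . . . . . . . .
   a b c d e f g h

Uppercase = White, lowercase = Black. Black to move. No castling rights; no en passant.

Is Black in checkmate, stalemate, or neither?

checkmate

Black to move; black king on a4.
In check: yes, from the white bishop on e8.
King squares — a3: attacked by Qe3; b3: attacked by Pc2; b4: attacked by Rb6; a5: attacked by Ka6; b5: attacked by Ka6.
Legal moves for Black: none.
In check with no legal moves → checkmate.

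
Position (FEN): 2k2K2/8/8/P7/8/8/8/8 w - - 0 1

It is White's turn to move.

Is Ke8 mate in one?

After Ke8: black king on c8; in check: no.
Black is not in check, so this cannot be checkmate.

no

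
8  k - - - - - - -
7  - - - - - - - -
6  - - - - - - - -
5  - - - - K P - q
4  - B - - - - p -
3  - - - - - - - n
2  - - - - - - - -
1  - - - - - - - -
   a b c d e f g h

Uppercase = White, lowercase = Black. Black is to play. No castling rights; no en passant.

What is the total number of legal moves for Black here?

Black to move; king on a8.
In check: no.
Legal moves: Kb8, Kb7, Ka7, Qh8+, Qe8+, Qh7, Qf7, Qh6, Qg6, Qg5, Qxf5+, Qh4, Ng5, Nf4, Nf2, Ng1, g3.
Count: 17.

17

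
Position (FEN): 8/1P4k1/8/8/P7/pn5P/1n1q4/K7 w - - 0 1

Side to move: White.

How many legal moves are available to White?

2

White to move; king on a1.
In check: yes, from the black knight on b3.
Legal moves: Ka2, Kb1.
Count: 2.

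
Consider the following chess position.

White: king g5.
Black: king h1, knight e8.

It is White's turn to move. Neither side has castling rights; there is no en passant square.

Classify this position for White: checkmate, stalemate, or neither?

neither

White to move; white king on g5.
In check: no.
Legal moves for White: Kh6, Kg6, Kh5, Kf5, Kh4, Kg4, Kf4.
White has 7 legal moves and is not in check → neither.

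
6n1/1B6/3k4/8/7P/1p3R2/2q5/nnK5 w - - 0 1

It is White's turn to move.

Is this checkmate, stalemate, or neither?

checkmate

White to move; white king on c1.
In check: yes, from the black queen on c2.
King squares — b1: attacked by Qc2; d1: attacked by Qc2; b2: attacked by Qc2; c2: attacked by Na1; d2: attacked by Nb1.
Legal moves for White: none.
In check with no legal moves → checkmate.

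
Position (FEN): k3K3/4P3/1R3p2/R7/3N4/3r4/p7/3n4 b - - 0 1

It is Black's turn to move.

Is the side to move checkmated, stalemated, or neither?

checkmate

Black to move; black king on a8.
In check: yes, from the white rook on a5.
King squares — a7: attacked by Ra5; b7: attacked by Rb6; b8: attacked by Rb6.
Legal moves for Black: none.
In check with no legal moves → checkmate.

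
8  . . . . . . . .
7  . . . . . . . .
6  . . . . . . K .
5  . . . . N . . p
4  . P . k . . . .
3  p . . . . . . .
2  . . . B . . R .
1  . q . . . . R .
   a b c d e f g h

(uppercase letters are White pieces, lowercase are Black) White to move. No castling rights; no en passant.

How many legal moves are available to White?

8

White to move; king on g6.
In check: yes, from the black queen on b1.
Legal moves: Kg7, Kf7, Kh6, Kf6, Kxh5, Kg5, Nd3, Rxb1.
Count: 8.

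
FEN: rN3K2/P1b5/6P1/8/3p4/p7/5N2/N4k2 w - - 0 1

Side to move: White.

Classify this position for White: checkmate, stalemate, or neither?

neither

White to move; white king on f8.
In check: no.
Legal moves for White: Kg8, Ke8, Kg7, Kf7, Ke7, Ng4, Ne4, Nh3, Nd3, Nh1, Nd1, Nb3, Nc2, g7.
White has 14 legal moves and is not in check → neither.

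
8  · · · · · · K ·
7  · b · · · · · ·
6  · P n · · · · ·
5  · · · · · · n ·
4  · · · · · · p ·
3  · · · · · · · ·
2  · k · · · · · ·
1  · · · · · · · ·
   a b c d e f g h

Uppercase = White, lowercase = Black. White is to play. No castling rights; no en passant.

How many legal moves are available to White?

3

White to move; king on g8.
In check: no.
Legal moves: Kh8, Kf8, Kg7.
Count: 3.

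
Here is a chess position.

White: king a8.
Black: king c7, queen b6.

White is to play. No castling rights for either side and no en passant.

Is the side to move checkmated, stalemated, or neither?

White to move; white king on a8.
In check: no.
King squares — a7: attacked by Qb6; b7: attacked by Qb6; b8: attacked by Qb6.
Legal moves for White: none.
Not in check and no legal moves → stalemate.

stalemate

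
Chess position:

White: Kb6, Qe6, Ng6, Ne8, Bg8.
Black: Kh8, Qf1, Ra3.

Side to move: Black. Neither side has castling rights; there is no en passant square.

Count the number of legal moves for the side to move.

Black to move; king on h8.
In check: yes, from the white knight on g6.
Legal moves: none.
Count: 0.

0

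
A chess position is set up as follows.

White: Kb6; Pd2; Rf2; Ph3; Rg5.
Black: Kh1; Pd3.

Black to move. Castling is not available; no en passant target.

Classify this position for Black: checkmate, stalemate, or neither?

Black to move; black king on h1.
In check: no.
King squares — g1: attacked by Rg5; g2: attacked by Rf2; h2: attacked by Rf2.
Legal moves for Black: none.
Not in check and no legal moves → stalemate.

stalemate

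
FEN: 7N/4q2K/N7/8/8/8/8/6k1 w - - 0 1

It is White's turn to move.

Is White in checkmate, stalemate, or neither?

White to move; white king on h7.
In check: yes, from the black queen on e7.
Legal moves for White: Kg8, Kh6, Kg6, Nf7.
White is in check but has 4 legal moves → neither.

neither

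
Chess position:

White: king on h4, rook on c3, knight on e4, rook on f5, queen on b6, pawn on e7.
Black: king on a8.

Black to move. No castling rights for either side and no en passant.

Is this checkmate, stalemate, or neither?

stalemate

Black to move; black king on a8.
In check: no.
King squares — a7: attacked by Qb6; b7: attacked by Qb6; b8: attacked by Qb6.
Legal moves for Black: none.
Not in check and no legal moves → stalemate.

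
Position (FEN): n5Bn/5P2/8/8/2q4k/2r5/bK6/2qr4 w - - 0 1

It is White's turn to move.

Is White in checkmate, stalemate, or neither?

checkmate

White to move; white king on b2.
In check: yes, from the black queen on c1.
King squares — a1: attacked by Qc1; b1: attacked by Qc1; c1: attacked by Rd1; a2: attacked by Qc4; c2: attacked by Qc1; a3: attacked by Qc1; b3: attacked by Ba2; c3: attacked by Qc1.
Legal moves for White: none.
In check with no legal moves → checkmate.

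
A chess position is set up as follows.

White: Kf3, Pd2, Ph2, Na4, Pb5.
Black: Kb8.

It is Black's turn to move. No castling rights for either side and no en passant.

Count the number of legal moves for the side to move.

Black to move; king on b8.
In check: no.
Legal moves: Kc8, Ka8, Kc7, Kb7, Ka7.
Count: 5.

5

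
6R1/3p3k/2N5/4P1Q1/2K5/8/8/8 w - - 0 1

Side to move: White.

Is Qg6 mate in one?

After Qg6: black king on h7; in check: yes, from the white queen on g6.
King squares — g6: attacked by Rg8; h6: attacked by Qg6; g7: attacked by Qg6; g8: attacked by Qg6; h8: attacked by Rg8.
Black has no legal moves → checkmate.

yes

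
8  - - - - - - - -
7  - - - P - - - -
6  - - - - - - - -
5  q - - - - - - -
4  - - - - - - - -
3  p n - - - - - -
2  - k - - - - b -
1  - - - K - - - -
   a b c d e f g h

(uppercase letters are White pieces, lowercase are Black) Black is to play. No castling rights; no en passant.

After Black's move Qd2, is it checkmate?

After Qd2: white king on d1; in check: yes, from the black queen on d2.
King squares — c1: attacked by Kb2; e1: attacked by Qd2; c2: attacked by Kb2; d2: attacked by Nb3; e2: attacked by Qd2.
White has no legal moves → checkmate.

yes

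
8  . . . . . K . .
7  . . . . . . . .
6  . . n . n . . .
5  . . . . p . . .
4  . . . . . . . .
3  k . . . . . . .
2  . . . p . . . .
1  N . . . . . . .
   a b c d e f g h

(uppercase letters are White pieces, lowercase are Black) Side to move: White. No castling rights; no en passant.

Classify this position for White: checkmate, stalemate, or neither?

White to move; white king on f8.
In check: yes, from the black knight on e6.
Legal moves for White: Kg8, Ke8, Kf7.
White is in check but has 3 legal moves → neither.

neither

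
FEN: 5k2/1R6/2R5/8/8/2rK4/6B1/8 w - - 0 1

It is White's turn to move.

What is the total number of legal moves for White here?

6

White to move; king on d3.
In check: yes, from the black rook on c3.
Legal moves: Ke4, Kd4, Kxc3, Ke2, Kd2, Rxc3.
Count: 6.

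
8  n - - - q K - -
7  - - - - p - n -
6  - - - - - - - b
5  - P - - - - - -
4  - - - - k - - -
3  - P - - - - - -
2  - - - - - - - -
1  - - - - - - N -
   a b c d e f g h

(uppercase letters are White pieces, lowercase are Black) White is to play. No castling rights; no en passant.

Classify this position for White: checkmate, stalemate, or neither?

checkmate

White to move; white king on f8.
In check: yes, from the black queen on e8.
King squares — e7: attacked by Qe8; f7: attacked by Qe8; g7: attacked by Bh6; e8: attacked by Ng7; g8: attacked by Qe8.
Legal moves for White: none.
In check with no legal moves → checkmate.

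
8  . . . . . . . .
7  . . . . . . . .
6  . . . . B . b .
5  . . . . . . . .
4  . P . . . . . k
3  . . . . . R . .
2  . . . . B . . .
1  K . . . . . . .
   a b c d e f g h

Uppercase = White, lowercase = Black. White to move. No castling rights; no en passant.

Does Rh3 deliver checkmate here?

After Rh3: black king on h4; in check: yes, from the white rook on h3.
Black has 1 legal reply: Kg5.
In check but a legal move exists → not checkmate.

no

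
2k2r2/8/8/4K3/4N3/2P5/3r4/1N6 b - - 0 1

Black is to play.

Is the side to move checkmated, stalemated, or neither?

neither

Black to move; black king on c8.
In check: no.
Legal moves for Black include: Rh8, Rg8, Re8+, Rfd8, Rf7, Rf6, Rf5+, Rf4, Rf3, Rff2, Rf1, Kd8, Kb8, Kd7, Kc7, Kb7, Rdd8, Rd7, ... (list truncated; more exist).
Black has legal moves and is not in check → neither.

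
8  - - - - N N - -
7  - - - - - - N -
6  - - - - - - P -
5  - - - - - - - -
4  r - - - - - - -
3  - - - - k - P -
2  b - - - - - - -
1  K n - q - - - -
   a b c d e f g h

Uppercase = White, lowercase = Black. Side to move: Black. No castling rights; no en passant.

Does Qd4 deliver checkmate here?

After Qd4: white king on a1; in check: yes, from the black queen on d4.
King squares — b1: attacked by Ba2; a2: attacked by Ra4; b2: attacked by Qd4.
White has no legal moves → checkmate.

yes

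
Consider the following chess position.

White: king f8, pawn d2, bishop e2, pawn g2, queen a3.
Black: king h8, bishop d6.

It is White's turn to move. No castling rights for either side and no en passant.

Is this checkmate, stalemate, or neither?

neither

White to move; white king on f8.
In check: yes, from the black bishop on d6.
King squares — e7: attacked by Bd6; f7: available; g7: attacked by Kh8; e8: available; g8: attacked by Kh8.
Legal moves for White: Ke8, Kf7, Qxd6.
White is in check but has 3 legal moves → neither.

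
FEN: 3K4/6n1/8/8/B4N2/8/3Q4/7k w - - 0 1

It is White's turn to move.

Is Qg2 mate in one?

After Qg2: black king on h1; in check: yes, from the white queen on g2.
King squares — g1: attacked by Qg2; g2: attacked by Nf4; h2: attacked by Qg2.
Black has no legal moves → checkmate.

yes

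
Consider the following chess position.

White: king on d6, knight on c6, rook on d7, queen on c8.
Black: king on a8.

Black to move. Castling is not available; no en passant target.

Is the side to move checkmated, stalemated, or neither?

checkmate

Black to move; black king on a8.
In check: yes, from the white queen on c8.
King squares — a7: attacked by Nc6; b7: attacked by Rd7; b8: attacked by Nc6.
Legal moves for Black: none.
In check with no legal moves → checkmate.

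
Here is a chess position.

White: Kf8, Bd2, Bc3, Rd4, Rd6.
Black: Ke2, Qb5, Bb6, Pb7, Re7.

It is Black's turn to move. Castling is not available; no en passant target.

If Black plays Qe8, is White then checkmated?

After Qe8: white king on f8; in check: yes, from the black queen on e8.
King squares — e7: attacked by Qe8; f7: attacked by Re7; g7: attacked by Re7; e8: attacked by Re7; g8: attacked by Qe8.
White has no legal moves → checkmate.

yes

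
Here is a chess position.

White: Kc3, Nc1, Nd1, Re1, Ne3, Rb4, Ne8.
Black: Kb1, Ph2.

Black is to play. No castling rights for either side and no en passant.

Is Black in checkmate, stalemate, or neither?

neither

Black to move; black king on b1.
In check: yes, from the white rook on b4.
Legal moves for Black: Kxc1, Ka1.
Black is in check but has 2 legal moves → neither.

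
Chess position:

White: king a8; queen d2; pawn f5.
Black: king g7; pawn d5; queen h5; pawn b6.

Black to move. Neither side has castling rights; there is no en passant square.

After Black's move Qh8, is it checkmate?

After Qh8: white king on a8; in check: yes, from the black queen on h8.
White has 2 legal replies: Kb7, Ka7.
In check but a legal move exists → not checkmate.

no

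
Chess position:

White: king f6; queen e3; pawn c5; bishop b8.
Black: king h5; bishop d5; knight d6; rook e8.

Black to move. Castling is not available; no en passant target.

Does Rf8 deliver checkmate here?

After Rf8: white king on f6; in check: yes, from the black rook on f8.
White has 3 legal replies: Kg7, Ke7, Ke5.
In check but a legal move exists → not checkmate.

no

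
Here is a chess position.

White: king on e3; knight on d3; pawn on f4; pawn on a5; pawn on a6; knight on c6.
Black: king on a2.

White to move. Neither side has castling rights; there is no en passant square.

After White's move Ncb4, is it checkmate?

no

After Ncb4: black king on a2; in check: yes, from the white knight on b4.
Black has 4 legal replies: Kb3, Ka3, Kb1, Ka1.
In check but a legal move exists → not checkmate.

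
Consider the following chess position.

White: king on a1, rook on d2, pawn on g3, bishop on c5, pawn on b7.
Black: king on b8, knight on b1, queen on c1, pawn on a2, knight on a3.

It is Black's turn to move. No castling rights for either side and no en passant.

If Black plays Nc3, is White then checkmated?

yes

After Nc3: white king on a1; in check: yes, from the black queen on c1.
King squares — b1: attacked by Qc1; a2: attacked by Nc3; b2: attacked by Qc1.
White has no legal moves → checkmate.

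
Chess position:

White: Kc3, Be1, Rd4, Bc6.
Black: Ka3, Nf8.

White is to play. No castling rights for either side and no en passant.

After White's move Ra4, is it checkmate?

After Ra4: black king on a3; in check: yes, from the white rook on a4.
King squares — a2: attacked by Ra4; b2: attacked by Kc3; b3: attacked by Kc3; a4: attacked by Bc6; b4: attacked by Kc3.
Black has no legal moves → checkmate.

yes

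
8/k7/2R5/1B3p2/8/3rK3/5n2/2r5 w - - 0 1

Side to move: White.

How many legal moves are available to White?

White to move; king on e3.
In check: yes, from the black rook on d3.
Legal moves: Kf4, Kxf2, Ke2, Bxd3.
Count: 4.

4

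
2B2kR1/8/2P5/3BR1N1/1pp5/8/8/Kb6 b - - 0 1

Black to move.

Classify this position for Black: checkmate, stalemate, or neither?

Black to move; black king on f8.
In check: yes, from the white rook on g8.
King squares — e7: attacked by Re5; f7: attacked by Bd5; g7: attacked by Rg8; e8: attacked by Re5; g8: attacked by Bd5.
Legal moves for Black: none.
In check with no legal moves → checkmate.

checkmate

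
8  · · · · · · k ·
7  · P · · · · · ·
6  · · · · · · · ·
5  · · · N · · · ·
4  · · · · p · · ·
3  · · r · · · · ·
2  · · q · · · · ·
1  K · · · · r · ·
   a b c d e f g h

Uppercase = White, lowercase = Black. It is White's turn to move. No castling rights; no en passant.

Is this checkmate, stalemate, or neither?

White to move; white king on a1.
In check: yes, from the black rook on f1.
King squares — b1: attacked by Rf1; a2: attacked by Qc2; b2: attacked by Qc2.
Legal moves for White: none.
In check with no legal moves → checkmate.

checkmate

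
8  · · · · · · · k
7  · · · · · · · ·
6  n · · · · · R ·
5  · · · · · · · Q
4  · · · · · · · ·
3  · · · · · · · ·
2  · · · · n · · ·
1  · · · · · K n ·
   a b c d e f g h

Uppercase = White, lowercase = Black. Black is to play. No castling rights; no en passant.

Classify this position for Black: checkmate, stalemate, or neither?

checkmate

Black to move; black king on h8.
In check: yes, from the white queen on h5.
King squares — g7: attacked by Rg6; h7: attacked by Qh5; g8: attacked by Rg6.
Legal moves for Black: none.
In check with no legal moves → checkmate.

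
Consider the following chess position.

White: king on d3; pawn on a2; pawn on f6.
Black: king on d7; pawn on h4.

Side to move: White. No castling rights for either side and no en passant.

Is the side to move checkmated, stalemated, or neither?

neither

White to move; white king on d3.
In check: no.
Legal moves for White: Ke4, Kd4, Kc4, Ke3, Kc3, Ke2, Kd2, Kc2, f7, a3, a4.
White has 11 legal moves and is not in check → neither.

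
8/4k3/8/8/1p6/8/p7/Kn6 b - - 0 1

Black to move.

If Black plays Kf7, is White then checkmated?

no

After Kf7: white king on a1; in check: no.
White is not in check, so this cannot be checkmate.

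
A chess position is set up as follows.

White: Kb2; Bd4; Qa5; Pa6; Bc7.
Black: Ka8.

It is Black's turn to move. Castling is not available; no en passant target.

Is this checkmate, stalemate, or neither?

Black to move; black king on a8.
In check: no.
King squares — a7: attacked by Bd4; b7: attacked by Pa6; b8: attacked by Bc7.
Legal moves for Black: none.
Not in check and no legal moves → stalemate.

stalemate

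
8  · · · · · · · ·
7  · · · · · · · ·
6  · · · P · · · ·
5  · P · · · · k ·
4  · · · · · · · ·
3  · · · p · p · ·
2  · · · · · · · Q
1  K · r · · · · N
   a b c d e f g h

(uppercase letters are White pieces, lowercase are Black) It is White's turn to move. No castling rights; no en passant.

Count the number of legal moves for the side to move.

2

White to move; king on a1.
In check: yes, from the black rook on c1.
Legal moves: Kb2, Ka2.
Count: 2.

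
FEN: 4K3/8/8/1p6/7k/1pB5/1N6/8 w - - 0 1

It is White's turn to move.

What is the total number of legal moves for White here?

White to move; king on e8.
In check: no.
Legal moves: Kf8, Kd8, Kf7, Ke7, Kd7, Bh8, Bg7, Bf6+, Be5, Ba5, Bd4, Bb4, Bd2, Be1+, Nc4, Na4, Nd3, Nd1.
Count: 18.

18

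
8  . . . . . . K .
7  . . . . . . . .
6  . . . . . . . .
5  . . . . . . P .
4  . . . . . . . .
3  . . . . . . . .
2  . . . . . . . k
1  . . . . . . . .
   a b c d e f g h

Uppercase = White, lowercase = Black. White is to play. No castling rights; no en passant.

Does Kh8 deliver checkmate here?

no

After Kh8: black king on h2; in check: no.
Black is not in check, so this cannot be checkmate.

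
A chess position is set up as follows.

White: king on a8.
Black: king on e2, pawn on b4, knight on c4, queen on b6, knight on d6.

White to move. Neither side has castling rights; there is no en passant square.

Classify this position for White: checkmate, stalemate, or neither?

stalemate

White to move; white king on a8.
In check: no.
King squares — a7: attacked by Qb6; b7: attacked by Qb6; b8: attacked by Qb6.
Legal moves for White: none.
Not in check and no legal moves → stalemate.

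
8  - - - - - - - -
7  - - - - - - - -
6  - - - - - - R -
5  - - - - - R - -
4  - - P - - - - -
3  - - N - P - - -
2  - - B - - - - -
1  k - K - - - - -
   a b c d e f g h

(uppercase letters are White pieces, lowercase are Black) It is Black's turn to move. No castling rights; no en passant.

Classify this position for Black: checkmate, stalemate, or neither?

Black to move; black king on a1.
In check: no.
King squares — b1: attacked by Kc1; a2: attacked by Nc3; b2: attacked by Kc1.
Legal moves for Black: none.
Not in check and no legal moves → stalemate.

stalemate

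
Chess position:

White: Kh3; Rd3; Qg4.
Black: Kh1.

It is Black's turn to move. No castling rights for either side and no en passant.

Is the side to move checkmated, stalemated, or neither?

stalemate

Black to move; black king on h1.
In check: no.
King squares — g1: attacked by Qg4; g2: attacked by Kh3; h2: attacked by Kh3.
Legal moves for Black: none.
Not in check and no legal moves → stalemate.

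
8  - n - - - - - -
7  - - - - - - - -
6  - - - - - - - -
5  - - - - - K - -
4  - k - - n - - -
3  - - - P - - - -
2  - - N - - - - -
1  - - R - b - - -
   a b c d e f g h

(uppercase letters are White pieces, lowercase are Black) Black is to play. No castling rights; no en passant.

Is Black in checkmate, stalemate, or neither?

Black to move; black king on b4.
In check: yes, from the white knight on c2.
Legal moves for Black: Kc5, Kb5, Ka5, Ka4, Kc3, Kb3.
Black is in check but has 6 legal moves → neither.

neither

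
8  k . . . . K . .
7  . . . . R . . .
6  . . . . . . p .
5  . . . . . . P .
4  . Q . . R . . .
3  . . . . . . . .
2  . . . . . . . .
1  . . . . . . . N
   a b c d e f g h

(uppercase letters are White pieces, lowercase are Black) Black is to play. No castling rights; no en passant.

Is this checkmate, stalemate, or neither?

Black to move; black king on a8.
In check: no.
King squares — a7: attacked by Re7; b7: attacked by Qb4; b8: attacked by Qb4.
Legal moves for Black: none.
Not in check and no legal moves → stalemate.

stalemate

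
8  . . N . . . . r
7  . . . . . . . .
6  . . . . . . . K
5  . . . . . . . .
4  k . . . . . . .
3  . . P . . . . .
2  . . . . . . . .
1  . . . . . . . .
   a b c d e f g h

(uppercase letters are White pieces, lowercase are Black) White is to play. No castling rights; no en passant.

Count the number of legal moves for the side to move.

White to move; king on h6.
In check: yes, from the black rook on h8.
Legal moves: Kg7, Kg6, Kg5.
Count: 3.

3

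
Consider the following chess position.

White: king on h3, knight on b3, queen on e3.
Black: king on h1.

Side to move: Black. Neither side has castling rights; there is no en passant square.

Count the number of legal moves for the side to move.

Black to move; king on h1.
In check: no.
Legal moves: none.
Count: 0.

0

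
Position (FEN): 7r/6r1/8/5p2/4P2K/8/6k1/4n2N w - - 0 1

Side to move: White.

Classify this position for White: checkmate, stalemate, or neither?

checkmate

White to move; white king on h4.
In check: yes, from the black rook on h8.
King squares — g3: attacked by Kg2; h3: attacked by Kg2; g4: attacked by Pf5; g5: attacked by Rg7; h5: attacked by Rh8.
Legal moves for White: none.
In check with no legal moves → checkmate.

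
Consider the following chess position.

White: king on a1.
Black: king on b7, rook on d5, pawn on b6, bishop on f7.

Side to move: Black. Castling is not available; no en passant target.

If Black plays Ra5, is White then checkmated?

After Ra5: white king on a1; in check: yes, from the black rook on a5.
White has 2 legal replies: Kb2, Kb1.
In check but a legal move exists → not checkmate.

no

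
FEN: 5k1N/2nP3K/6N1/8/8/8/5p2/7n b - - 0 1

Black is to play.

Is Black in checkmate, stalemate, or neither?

checkmate

Black to move; black king on f8.
In check: yes, from the white knight on g6.
King squares — e7: attacked by Ng6; f7: attacked by Nh8; g7: attacked by Kh7; e8: attacked by Pd7; g8: attacked by Kh7.
Legal moves for Black: none.
In check with no legal moves → checkmate.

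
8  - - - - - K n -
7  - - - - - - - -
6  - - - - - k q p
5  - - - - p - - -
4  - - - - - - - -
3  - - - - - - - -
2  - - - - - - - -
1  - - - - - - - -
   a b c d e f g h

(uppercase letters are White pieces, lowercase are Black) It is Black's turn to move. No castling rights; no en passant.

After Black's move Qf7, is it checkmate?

After Qf7: white king on f8; in check: yes, from the black queen on f7.
King squares — e7: attacked by Kf6; f7: attacked by Kf6; g7: attacked by Kf6; e8: attacked by Qf7; g8: attacked by Qf7.
White has no legal moves → checkmate.

yes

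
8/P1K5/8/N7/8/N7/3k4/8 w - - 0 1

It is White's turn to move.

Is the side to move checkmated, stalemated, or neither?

neither

White to move; white king on c7.
In check: no.
Legal moves for White include: Kd8, Kc8, Kb8, Kd7, Kb7, Kd6, Kc6, Kb6, Nb7, Nc6, N5c4+, Nb3+, Nb5, N3c4+, Nc2, Nb1+, a8=Q, a8=R, ... (list truncated; more exist).
White has legal moves and is not in check → neither.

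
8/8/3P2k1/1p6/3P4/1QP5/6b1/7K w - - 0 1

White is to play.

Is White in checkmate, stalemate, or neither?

White to move; white king on h1.
In check: yes, from the black bishop on g2.
King squares — g1: available; g2: available; h2: available.
Legal moves for White: Kh2, Kxg2, Kg1.
White is in check but has 3 legal moves → neither.

neither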